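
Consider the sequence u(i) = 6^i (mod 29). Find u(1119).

5

u(1) = 6, u(2) = 7, u(3) = 13, u(4) = 20, u(5) = 4, u(6) = 24, u(7) = 28, u(8) = 23, u(9) = 22, u(10) = 16, u(11) = 9, u(12) = 25, u(13) = 5, u(14) = 1, u(15) = 6.
The sequence repeats with period 14.
(1119 - 1) mod 14 = 12, so u(1119) = u(13) = 5.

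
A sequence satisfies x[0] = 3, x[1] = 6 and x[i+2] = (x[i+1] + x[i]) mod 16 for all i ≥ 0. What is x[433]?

We have x[0] = 3,  x[1] = 6,  x[2] = 9,  x[3] = 15,  x[4] = 8,  x[5] = 7,  x[6] = 15,  x[7] = 6,  x[8] = 5,  x[9] = 11,  x[10] = 0,  x[11] = 11,  x[12] = 11,  x[13] = 6,  x[14] = 1,  x[15] = 7,  x[16] = 8,  x[17] = 15,  x[18] = 7,  x[19] = 6,  x[20] = 13,  x[21] = 3,  x[22] = 0,  x[23] = 3,  x[24] = 3,  x[25] = 6.
The sequence repeats with period 24.
(433 - 0) mod 24 = 1, so x[433] = x[1] = 6.

6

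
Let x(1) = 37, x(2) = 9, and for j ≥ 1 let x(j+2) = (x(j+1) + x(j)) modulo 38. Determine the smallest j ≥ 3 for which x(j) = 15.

14

Computing terms: x(1) = 37, x(2) = 9, x(3) = 8, x(4) = 17, x(5) = 25, x(6) = 4, x(7) = 29, x(8) = 33, x(9) = 24, x(10) = 19, x(11) = 5, x(12) = 24, x(13) = 29, x(14) = 15, x(15) = 6, x(16) = 21, x(17) = 27, x(18) = 10, x(19) = 37, x(20) = 9.
The sequence repeats with period 18.
The value 15 first appears (with j ≥ 3) at x(14).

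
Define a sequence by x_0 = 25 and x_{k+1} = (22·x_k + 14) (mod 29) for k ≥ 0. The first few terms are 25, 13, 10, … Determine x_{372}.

Listing terms: x_0 = 25, x_1 = 13, x_2 = 10, x_3 = 2, x_4 = 0, x_5 = 14, x_6 = 3, x_7 = 22, x_8 = 5, x_9 = 8, x_{10} = 16, x_{11} = 18, x_{12} = 4, x_{13} = 15, x_{14} = 25.
The sequence repeats with period 14.
So x_{372} = x_{0 + ((372-0) mod 14)} = x_8 = 5.

5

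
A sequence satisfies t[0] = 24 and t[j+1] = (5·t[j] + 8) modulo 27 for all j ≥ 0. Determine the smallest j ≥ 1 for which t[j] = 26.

We have t[0] = 24,  t[1] = 20,  t[2] = 0,  t[3] = 8,  t[4] = 21,  t[5] = 5,  t[6] = 6,  t[7] = 11,  t[8] = 9,  t[9] = 26,  t[10] = 3,  t[11] = 23,  t[12] = 15,  t[13] = 2,  t[14] = 18,  t[15] = 17,  t[16] = 12,  t[17] = 14,  t[18] = 24.
Since t[18] = t[0] = 24, the sequence is periodic with period 18.
The value 26 first appears (with j ≥ 1) at t[9].

9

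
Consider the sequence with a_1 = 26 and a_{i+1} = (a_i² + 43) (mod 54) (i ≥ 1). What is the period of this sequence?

Computing terms: a_1 = 26; a_2 = 17; a_3 = 8; a_4 = 53; a_5 = 44; a_6 = 35; a_7 = 26.
The sequence repeats with period 6.

6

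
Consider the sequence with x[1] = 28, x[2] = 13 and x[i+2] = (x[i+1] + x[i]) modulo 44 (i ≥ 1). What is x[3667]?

24

x[1] = 28; x[2] = 13; x[3] = 41; x[4] = 10; x[5] = 7; x[6] = 17; x[7] = 24; x[8] = 41; x[9] = 21; x[10] = 18; x[11] = 39; x[12] = 13; x[13] = 8; x[14] = 21; x[15] = 29; x[16] = 6; x[17] = 35; x[18] = 41; x[19] = 32; x[20] = 29; x[21] = 17; x[22] = 2; x[23] = 19; x[24] = 21; x[25] = 40; x[26] = 17; x[27] = 13; x[28] = 30; x[29] = 43; x[30] = 29; x[31] = 28; x[32] = 13.
The sequence repeats with period 30.
(3667 - 1) mod 30 = 6, so x[3667] = x[7] = 24.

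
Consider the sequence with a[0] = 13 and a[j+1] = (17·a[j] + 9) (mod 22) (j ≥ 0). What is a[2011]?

a[0] = 13,  a[1] = 10,  a[2] = 3,  a[3] = 16,  a[4] = 17,  a[5] = 12,  a[6] = 15,  a[7] = 0,  a[8] = 9,  a[9] = 8,  a[10] = 13.
The sequence repeats with period 10.
So a[2011] = a[0 + ((2011-0) mod 10)] = a[1] = 10.

10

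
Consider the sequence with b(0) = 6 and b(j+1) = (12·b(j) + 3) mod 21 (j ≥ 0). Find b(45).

Computing terms: b(0) = 6,  b(1) = 12,  b(2) = 0,  b(3) = 3,  b(4) = 18,  b(5) = 9,  b(6) = 6.
The sequence repeats with period 6.
So b(45) = b(0 + ((45-0) mod 6)) = b(3) = 3.

3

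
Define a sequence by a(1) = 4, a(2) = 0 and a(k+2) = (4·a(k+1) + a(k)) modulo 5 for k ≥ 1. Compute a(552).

0

Computing terms: a(1) = 4; a(2) = 0; a(3) = 4; a(4) = 1; a(5) = 3; a(6) = 3; a(7) = 0; a(8) = 3; a(9) = 2; a(10) = 1; a(11) = 1; a(12) = 0; a(13) = 1; a(14) = 4; a(15) = 2; a(16) = 2; a(17) = 0; a(18) = 2; a(19) = 3; a(20) = 4; a(21) = 4; a(22) = 0.
Since (a(21), a(22)) = (a(1), a(2)) = (4, 0) (two consecutive terms determine the rest), the sequence is periodic with period 20.
(552 - 1) mod 20 = 11, so a(552) = a(12) = 0.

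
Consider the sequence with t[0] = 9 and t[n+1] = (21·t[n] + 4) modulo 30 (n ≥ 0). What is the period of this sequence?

5

t[0] = 9,  t[1] = 13,  t[2] = 7,  t[3] = 1,  t[4] = 25,  t[5] = 19,  t[6] = 13.
Since t[6] = t[1] = 13, the sequence is eventually periodic: after a pre-period of length 1 it cycles with period 5.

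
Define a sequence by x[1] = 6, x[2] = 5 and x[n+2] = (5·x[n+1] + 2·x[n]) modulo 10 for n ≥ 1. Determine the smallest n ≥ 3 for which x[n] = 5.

Listing terms: x[1] = 6, x[2] = 5, x[3] = 7, x[4] = 5, x[5] = 9, x[6] = 5, x[7] = 3, x[8] = 5, x[9] = 1, x[10] = 5, x[11] = 7.
Since (x[10], x[11]) = (x[2], x[3]) = (5, 7) (two consecutive terms determine the rest), the sequence is eventually periodic: after a pre-period of length 1 it cycles with period 8.
The value 5 first appears (with n ≥ 3) at x[4].

4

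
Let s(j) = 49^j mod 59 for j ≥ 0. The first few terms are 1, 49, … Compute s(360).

22

Listing terms: s(0) = 1; s(1) = 49; s(2) = 41; s(3) = 3; s(4) = 29; s(5) = 5; s(6) = 9; s(7) = 28; s(8) = 15; s(9) = 27; s(10) = 25; s(11) = 45; s(12) = 22; s(13) = 16; s(14) = 17; s(15) = 7; s(16) = 48; s(17) = 51; s(18) = 21; s(19) = 26; s(20) = 35; s(21) = 4; s(22) = 19; s(23) = 46; s(24) = 12; s(25) = 57; s(26) = 20; s(27) = 36; s(28) = 53; s(29) = 1.
Since s(29) = s(0) = 1, the sequence is periodic with period 29.
(360 - 0) mod 29 = 12, so s(360) = s(12) = 22.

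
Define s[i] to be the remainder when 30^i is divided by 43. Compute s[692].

10

s[0] = 1, s[1] = 30, s[2] = 40, s[3] = 39, s[4] = 9, s[5] = 12, s[6] = 16, s[7] = 7, s[8] = 38, s[9] = 22, s[10] = 15, s[11] = 20, s[12] = 41, s[13] = 26, s[14] = 6, s[15] = 8, s[16] = 25, s[17] = 19, s[18] = 11, s[19] = 29, s[20] = 10, s[21] = 42, s[22] = 13, s[23] = 3, s[24] = 4, s[25] = 34, s[26] = 31, s[27] = 27, s[28] = 36, s[29] = 5, s[30] = 21, s[31] = 28, s[32] = 23, s[33] = 2, s[34] = 17, s[35] = 37, s[36] = 35, s[37] = 18, s[38] = 24, s[39] = 32, s[40] = 14, s[41] = 33, s[42] = 1.
The sequence repeats with period 42.
So s[692] = s[0 + ((692-0) mod 42)] = s[20] = 10.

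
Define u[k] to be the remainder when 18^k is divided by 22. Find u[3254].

14

u[1] = 18,  u[2] = 16,  u[3] = 2,  u[4] = 14,  u[5] = 10,  u[6] = 4,  u[7] = 6,  u[8] = 20,  u[9] = 8,  u[10] = 12,  u[11] = 18.
Since u[11] = u[1] = 18, the sequence is periodic with period 10.
(3254 - 1) mod 10 = 3, so u[3254] = u[4] = 14.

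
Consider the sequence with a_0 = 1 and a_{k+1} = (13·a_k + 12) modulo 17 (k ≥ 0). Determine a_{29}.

a_0 = 1, a_1 = 8, a_2 = 14, a_3 = 7, a_4 = 1.
Since a_4 = a_0 = 1, the sequence is periodic with period 4.
(29 - 0) mod 4 = 1, so a_{29} = a_1 = 8.

8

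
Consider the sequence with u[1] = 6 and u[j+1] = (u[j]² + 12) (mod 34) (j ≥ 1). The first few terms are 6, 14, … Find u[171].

Listing terms: u[1] = 6; u[2] = 14; u[3] = 4; u[4] = 28; u[5] = 14.
Since u[5] = u[2] = 14, the sequence is eventually periodic: after a pre-period of length 1 it cycles with period 3.
For j ≥ 2, u[j] depends only on (j - 2) mod 3. (171 - 2) mod 3 = 1, so u[171] = u[3] = 4.

4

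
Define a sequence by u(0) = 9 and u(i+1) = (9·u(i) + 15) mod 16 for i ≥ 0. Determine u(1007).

10

We have u(0) = 9,  u(1) = 0,  u(2) = 15,  u(3) = 6,  u(4) = 5,  u(5) = 12,  u(6) = 11,  u(7) = 2,  u(8) = 1,  u(9) = 8,  u(10) = 7,  u(11) = 14,  u(12) = 13,  u(13) = 4,  u(14) = 3,  u(15) = 10,  u(16) = 9.
The sequence repeats with period 16.
(1007 - 0) mod 16 = 15, so u(1007) = u(15) = 10.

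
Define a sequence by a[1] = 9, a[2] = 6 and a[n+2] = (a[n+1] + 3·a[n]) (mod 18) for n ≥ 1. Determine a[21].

15

Listing terms: a[1] = 9; a[2] = 6; a[3] = 15; a[4] = 15; a[5] = 6; a[6] = 15.
Since (a[5], a[6]) = (a[2], a[3]) = (6, 15) (two consecutive terms determine the rest), the sequence is eventually periodic: after a pre-period of length 1 it cycles with period 3.
For n ≥ 2, a[n] depends only on (n - 2) mod 3. (21 - 2) mod 3 = 1, so a[21] = a[3] = 15.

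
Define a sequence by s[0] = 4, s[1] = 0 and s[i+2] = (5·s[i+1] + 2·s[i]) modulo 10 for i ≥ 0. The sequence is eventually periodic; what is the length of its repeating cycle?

8

Listing terms: s[0] = 4,  s[1] = 0,  s[2] = 8,  s[3] = 0,  s[4] = 6,  s[5] = 0,  s[6] = 2,  s[7] = 0,  s[8] = 4,  s[9] = 0.
The sequence repeats with period 8.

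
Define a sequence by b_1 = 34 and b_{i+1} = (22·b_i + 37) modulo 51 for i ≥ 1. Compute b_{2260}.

25

Computing terms: b_1 = 34; b_2 = 20; b_3 = 18; b_4 = 25; b_5 = 26; b_6 = 48; b_7 = 22; b_8 = 11; b_9 = 24; b_{10} = 4; b_{11} = 23; b_{12} = 33; b_{13} = 49; b_{14} = 44; b_{15} = 36; b_{16} = 13; b_{17} = 17; b_{18} = 3; b_{19} = 1; b_{20} = 8; b_{21} = 9; b_{22} = 31; b_{23} = 5; b_{24} = 45; b_{25} = 7; b_{26} = 38; b_{27} = 6; b_{28} = 16; b_{29} = 32; b_{30} = 27; b_{31} = 19; b_{32} = 47; b_{33} = 0; b_{34} = 37; b_{35} = 35; b_{36} = 42; b_{37} = 43; b_{38} = 14; b_{39} = 39; b_{40} = 28; b_{41} = 41; b_{42} = 21; b_{43} = 40; b_{44} = 50; b_{45} = 15; b_{46} = 10; b_{47} = 2; b_{48} = 30; b_{49} = 34.
Since b_{49} = b_1 = 34, the sequence is periodic with period 48.
So b_{2260} = b_{1 + ((2260-1) mod 48)} = b_4 = 25.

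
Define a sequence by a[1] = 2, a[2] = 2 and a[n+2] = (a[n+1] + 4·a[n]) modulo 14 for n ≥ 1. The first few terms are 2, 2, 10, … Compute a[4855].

Computing terms: a[1] = 2,  a[2] = 2,  a[3] = 10,  a[4] = 4,  a[5] = 2,  a[6] = 4,  a[7] = 12,  a[8] = 0,  a[9] = 6,  a[10] = 6,  a[11] = 2,  a[12] = 12,  a[13] = 6,  a[14] = 12,  a[15] = 8,  a[16] = 0,  a[17] = 4,  a[18] = 4,  a[19] = 6,  a[20] = 8,  a[21] = 4,  a[22] = 8,  a[23] = 10,  a[24] = 0,  a[25] = 12,  a[26] = 12,  a[27] = 4,  a[28] = 10,  a[29] = 12,  a[30] = 10,  a[31] = 2,  a[32] = 0,  a[33] = 8,  a[34] = 8,  a[35] = 12,  a[36] = 2,  a[37] = 8,  a[38] = 2,  a[39] = 6,  a[40] = 0,  a[41] = 10,  a[42] = 10,  a[43] = 8,  a[44] = 6,  a[45] = 10,  a[46] = 6,  a[47] = 4,  a[48] = 0,  a[49] = 2,  a[50] = 2.
The sequence repeats with period 48.
(4855 - 1) mod 48 = 6, so a[4855] = a[7] = 12.

12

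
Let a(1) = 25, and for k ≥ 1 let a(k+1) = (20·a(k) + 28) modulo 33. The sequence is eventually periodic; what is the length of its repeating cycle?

10

We have a(1) = 25,  a(2) = 0,  a(3) = 28,  a(4) = 27,  a(5) = 7,  a(6) = 3,  a(7) = 22,  a(8) = 6,  a(9) = 16,  a(10) = 18,  a(11) = 25.
The sequence repeats with period 10.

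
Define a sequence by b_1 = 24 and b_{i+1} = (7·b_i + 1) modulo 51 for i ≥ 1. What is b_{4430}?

40

b_1 = 24,  b_2 = 16,  b_3 = 11,  b_4 = 27,  b_5 = 37,  b_6 = 5,  b_7 = 36,  b_8 = 49,  b_9 = 38,  b_{10} = 12,  b_{11} = 34,  b_{12} = 35,  b_{13} = 42,  b_{14} = 40,  b_{15} = 26,  b_{16} = 30,  b_{17} = 7,  b_{18} = 50,  b_{19} = 45,  b_{20} = 10,  b_{21} = 20,  b_{22} = 39,  b_{23} = 19,  b_{24} = 32,  b_{25} = 21,  b_{26} = 46,  b_{27} = 17,  b_{28} = 18,  b_{29} = 25,  b_{30} = 23,  b_{31} = 9,  b_{32} = 13,  b_{33} = 41,  b_{34} = 33,  b_{35} = 28,  b_{36} = 44,  b_{37} = 3,  b_{38} = 22,  b_{39} = 2,  b_{40} = 15,  b_{41} = 4,  b_{42} = 29,  b_{43} = 0,  b_{44} = 1,  b_{45} = 8,  b_{46} = 6,  b_{47} = 43,  b_{48} = 47,  b_{49} = 24.
Since b_{49} = b_1 = 24, the sequence is periodic with period 48.
So b_{4430} = b_{1 + ((4430-1) mod 48)} = b_{14} = 40.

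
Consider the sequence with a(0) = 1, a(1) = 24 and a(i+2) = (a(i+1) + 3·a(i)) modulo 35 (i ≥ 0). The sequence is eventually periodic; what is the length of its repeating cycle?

24

Computing terms: a(0) = 1,  a(1) = 24,  a(2) = 27,  a(3) = 29,  a(4) = 5,  a(5) = 22,  a(6) = 2,  a(7) = 33,  a(8) = 4,  a(9) = 33,  a(10) = 10,  a(11) = 4,  a(12) = 34,  a(13) = 11,  a(14) = 8,  a(15) = 6,  a(16) = 30,  a(17) = 13,  a(18) = 33,  a(19) = 2,  a(20) = 31,  a(21) = 2,  a(22) = 25,  a(23) = 31,  a(24) = 1,  a(25) = 24.
Since (a(24), a(25)) = (a(0), a(1)) = (1, 24) (two consecutive terms determine the rest), the sequence is periodic with period 24.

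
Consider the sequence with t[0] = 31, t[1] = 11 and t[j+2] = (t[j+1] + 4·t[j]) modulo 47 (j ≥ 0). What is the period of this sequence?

Computing terms: t[0] = 31, t[1] = 11, t[2] = 41, t[3] = 38, t[4] = 14, t[5] = 25, t[6] = 34, t[7] = 40, t[8] = 35, t[9] = 7, t[10] = 6, t[11] = 34, t[12] = 11, t[13] = 6, t[14] = 3, t[15] = 27, t[16] = 39, t[17] = 6, t[18] = 21, t[19] = 45, t[20] = 35, t[21] = 27, t[22] = 26, t[23] = 40, t[24] = 3, t[25] = 22, t[26] = 34, t[27] = 28, t[28] = 23, t[29] = 41, t[30] = 39, t[31] = 15, t[32] = 30, t[33] = 43, t[34] = 22, t[35] = 6, t[36] = 0, t[37] = 24, t[38] = 24, t[39] = 26, t[40] = 28, t[41] = 38, t[42] = 9, t[43] = 20, t[44] = 9, t[45] = 42, t[46] = 31, t[47] = 11.
Since (t[46], t[47]) = (t[0], t[1]) = (31, 11) (two consecutive terms determine the rest), the sequence is periodic with period 46.

46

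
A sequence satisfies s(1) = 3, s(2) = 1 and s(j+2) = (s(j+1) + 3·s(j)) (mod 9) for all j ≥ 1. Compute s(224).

7

We have s(1) = 3,  s(2) = 1,  s(3) = 1,  s(4) = 4,  s(5) = 7,  s(6) = 1,  s(7) = 4.
Since (s(6), s(7)) = (s(3), s(4)) = (1, 4) (two consecutive terms determine the rest), the sequence is eventually periodic: after a pre-period of length 2 it cycles with period 3.
For j ≥ 3, s(j) depends only on (j - 3) mod 3. (224 - 3) mod 3 = 2, so s(224) = s(5) = 7.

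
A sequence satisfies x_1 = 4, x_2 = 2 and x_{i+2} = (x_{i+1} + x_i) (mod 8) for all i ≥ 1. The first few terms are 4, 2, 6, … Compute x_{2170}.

Listing terms: x_1 = 4; x_2 = 2; x_3 = 6; x_4 = 0; x_5 = 6; x_6 = 6; x_7 = 4; x_8 = 2.
The sequence repeats with period 6.
So x_{2170} = x_{1 + ((2170-1) mod 6)} = x_4 = 0.

0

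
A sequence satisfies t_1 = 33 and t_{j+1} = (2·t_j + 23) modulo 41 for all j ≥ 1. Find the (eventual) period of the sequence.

Listing terms: t_1 = 33, t_2 = 7, t_3 = 37, t_4 = 15, t_5 = 12, t_6 = 6, t_7 = 35, t_8 = 11, t_9 = 4, t_{10} = 31, t_{11} = 3, t_{12} = 29, t_{13} = 40, t_{14} = 21, t_{15} = 24, t_{16} = 30, t_{17} = 1, t_{18} = 25, t_{19} = 32, t_{20} = 5, t_{21} = 33.
Since t_{21} = t_1 = 33, the sequence is periodic with period 20.

20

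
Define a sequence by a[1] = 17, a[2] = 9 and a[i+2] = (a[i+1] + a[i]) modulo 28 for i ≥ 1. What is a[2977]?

a[1] = 17,  a[2] = 9,  a[3] = 26,  a[4] = 7,  a[5] = 5,  a[6] = 12,  a[7] = 17,  a[8] = 1,  a[9] = 18,  a[10] = 19,  a[11] = 9,  a[12] = 0,  a[13] = 9,  a[14] = 9,  a[15] = 18,  a[16] = 27,  a[17] = 17,  a[18] = 16,  a[19] = 5,  a[20] = 21,  a[21] = 26,  a[22] = 19,  a[23] = 17,  a[24] = 8,  a[25] = 25,  a[26] = 5,  a[27] = 2,  a[28] = 7,  a[29] = 9,  a[30] = 16,  a[31] = 25,  a[32] = 13,  a[33] = 10,  a[34] = 23,  a[35] = 5,  a[36] = 0,  a[37] = 5,  a[38] = 5,  a[39] = 10,  a[40] = 15,  a[41] = 25,  a[42] = 12,  a[43] = 9,  a[44] = 21,  a[45] = 2,  a[46] = 23,  a[47] = 25,  a[48] = 20,  a[49] = 17,  a[50] = 9.
Since (a[49], a[50]) = (a[1], a[2]) = (17, 9) (two consecutive terms determine the rest), the sequence is periodic with period 48.
(2977 - 1) mod 48 = 0, so a[2977] = a[1] = 17.

17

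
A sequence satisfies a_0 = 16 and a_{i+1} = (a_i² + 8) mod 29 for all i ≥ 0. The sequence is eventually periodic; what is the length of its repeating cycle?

We have a_0 = 16, a_1 = 3, a_2 = 17, a_3 = 7, a_4 = 28, a_5 = 9, a_6 = 2, a_7 = 12, a_8 = 7.
Since a_8 = a_3 = 7, the sequence is eventually periodic: after a pre-period of length 3 it cycles with period 5.

5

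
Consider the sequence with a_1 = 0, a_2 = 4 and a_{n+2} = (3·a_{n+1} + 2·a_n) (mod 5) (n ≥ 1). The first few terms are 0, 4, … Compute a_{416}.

Computing terms: a_1 = 0; a_2 = 4; a_3 = 2; a_4 = 4; a_5 = 1; a_6 = 1; a_7 = 0; a_8 = 2; a_9 = 1; a_{10} = 2; a_{11} = 3; a_{12} = 3; a_{13} = 0; a_{14} = 1; a_{15} = 3; a_{16} = 1; a_{17} = 4; a_{18} = 4; a_{19} = 0; a_{20} = 3; a_{21} = 4; a_{22} = 3; a_{23} = 2; a_{24} = 2; a_{25} = 0; a_{26} = 4.
Since (a_{25}, a_{26}) = (a_1, a_2) = (0, 4) (two consecutive terms determine the rest), the sequence is periodic with period 24.
So a_{416} = a_{1 + ((416-1) mod 24)} = a_8 = 2.

2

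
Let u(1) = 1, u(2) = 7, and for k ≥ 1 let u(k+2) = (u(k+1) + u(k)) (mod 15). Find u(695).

Listing terms: u(1) = 1; u(2) = 7; u(3) = 8; u(4) = 0; u(5) = 8; u(6) = 8; u(7) = 1; u(8) = 9; u(9) = 10; u(10) = 4; u(11) = 14; u(12) = 3; u(13) = 2; u(14) = 5; u(15) = 7; u(16) = 12; u(17) = 4; u(18) = 1; u(19) = 5; u(20) = 6; u(21) = 11; u(22) = 2; u(23) = 13; u(24) = 0; u(25) = 13; u(26) = 13; u(27) = 11; u(28) = 9; u(29) = 5; u(30) = 14; u(31) = 4; u(32) = 3; u(33) = 7; u(34) = 10; u(35) = 2; u(36) = 12; u(37) = 14; u(38) = 11; u(39) = 10; u(40) = 6; u(41) = 1; u(42) = 7.
The sequence repeats with period 40.
So u(695) = u(1 + ((695-1) mod 40)) = u(15) = 7.

7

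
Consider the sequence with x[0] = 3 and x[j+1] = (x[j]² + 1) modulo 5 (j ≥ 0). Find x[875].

1

Listing terms: x[0] = 3; x[1] = 0; x[2] = 1; x[3] = 2; x[4] = 0.
Since x[4] = x[1] = 0, the sequence is eventually periodic: after a pre-period of length 1 it cycles with period 3.
For j ≥ 1, x[j] depends only on (j - 1) mod 3. (875 - 1) mod 3 = 1, so x[875] = x[2] = 1.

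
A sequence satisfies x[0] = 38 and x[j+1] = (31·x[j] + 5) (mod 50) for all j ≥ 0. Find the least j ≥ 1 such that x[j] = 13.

5

x[0] = 38; x[1] = 33; x[2] = 28; x[3] = 23; x[4] = 18; x[5] = 13; x[6] = 8; x[7] = 3; x[8] = 48; x[9] = 43; x[10] = 38.
Since x[10] = x[0] = 38, the sequence is periodic with period 10.
The value 13 first appears (with j ≥ 1) at x[5].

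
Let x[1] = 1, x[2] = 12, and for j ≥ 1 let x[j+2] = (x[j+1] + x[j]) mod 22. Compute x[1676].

Listing terms: x[1] = 1,  x[2] = 12,  x[3] = 13,  x[4] = 3,  x[5] = 16,  x[6] = 19,  x[7] = 13,  x[8] = 10,  x[9] = 1,  x[10] = 11,  x[11] = 12,  x[12] = 1,  x[13] = 13,  x[14] = 14,  x[15] = 5,  x[16] = 19,  x[17] = 2,  x[18] = 21,  x[19] = 1,  x[20] = 0,  x[21] = 1,  x[22] = 1,  x[23] = 2,  x[24] = 3,  x[25] = 5,  x[26] = 8,  x[27] = 13,  x[28] = 21,  x[29] = 12,  x[30] = 11,  x[31] = 1,  x[32] = 12.
Since (x[31], x[32]) = (x[1], x[2]) = (1, 12) (two consecutive terms determine the rest), the sequence is periodic with period 30.
(1676 - 1) mod 30 = 25, so x[1676] = x[26] = 8.

8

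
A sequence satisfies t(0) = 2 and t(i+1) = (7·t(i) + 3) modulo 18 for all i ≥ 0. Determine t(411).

11

Computing terms: t(0) = 2,  t(1) = 17,  t(2) = 14,  t(3) = 11,  t(4) = 8,  t(5) = 5,  t(6) = 2.
The sequence repeats with period 6.
(411 - 0) mod 6 = 3, so t(411) = t(3) = 11.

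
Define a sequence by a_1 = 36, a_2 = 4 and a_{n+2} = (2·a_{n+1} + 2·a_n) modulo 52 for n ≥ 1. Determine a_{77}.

28

We have a_1 = 36,  a_2 = 4,  a_3 = 28,  a_4 = 12,  a_5 = 28,  a_6 = 28,  a_7 = 8,  a_8 = 20,  a_9 = 4,  a_{10} = 48,  a_{11} = 0,  a_{12} = 44,  a_{13} = 36,  a_{14} = 4.
The sequence repeats with period 12.
So a_{77} = a_{1 + ((77-1) mod 12)} = a_5 = 28.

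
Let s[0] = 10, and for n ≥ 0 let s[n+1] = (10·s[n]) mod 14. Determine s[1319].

8

We have s[0] = 10; s[1] = 2; s[2] = 6; s[3] = 4; s[4] = 12; s[5] = 8; s[6] = 10.
The sequence repeats with period 6.
So s[1319] = s[0 + ((1319-0) mod 6)] = s[5] = 8.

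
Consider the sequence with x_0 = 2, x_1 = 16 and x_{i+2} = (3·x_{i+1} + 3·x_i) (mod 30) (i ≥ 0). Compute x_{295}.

0

x_0 = 2; x_1 = 16; x_2 = 24; x_3 = 0; x_4 = 12; x_5 = 6; x_6 = 24; x_7 = 0.
Since (x_6, x_7) = (x_2, x_3) = (24, 0) (two consecutive terms determine the rest), the sequence is eventually periodic: after a pre-period of length 2 it cycles with period 4.
For i ≥ 2, x_i depends only on (i - 2) mod 4. (295 - 2) mod 4 = 1, so x_{295} = x_3 = 0.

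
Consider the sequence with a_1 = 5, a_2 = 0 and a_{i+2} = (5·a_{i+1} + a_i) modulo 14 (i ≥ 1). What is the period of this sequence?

6

We have a_1 = 5; a_2 = 0; a_3 = 5; a_4 = 11; a_5 = 4; a_6 = 3; a_7 = 5; a_8 = 0.
Since (a_7, a_8) = (a_1, a_2) = (5, 0) (two consecutive terms determine the rest), the sequence is periodic with period 6.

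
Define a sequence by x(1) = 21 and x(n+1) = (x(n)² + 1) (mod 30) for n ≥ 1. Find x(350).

Computing terms: x(1) = 21, x(2) = 22, x(3) = 5, x(4) = 26, x(5) = 17, x(6) = 20, x(7) = 11, x(8) = 2, x(9) = 5.
Since x(9) = x(3) = 5, the sequence is eventually periodic: after a pre-period of length 2 it cycles with period 6.
For n ≥ 3, x(n) depends only on (n - 3) mod 6. (350 - 3) mod 6 = 5, so x(350) = x(8) = 2.

2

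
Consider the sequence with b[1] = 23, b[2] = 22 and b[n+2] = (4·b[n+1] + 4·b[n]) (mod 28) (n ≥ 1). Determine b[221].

4

Computing terms: b[1] = 23; b[2] = 22; b[3] = 12; b[4] = 24; b[5] = 4; b[6] = 0; b[7] = 16; b[8] = 8; b[9] = 12; b[10] = 24.
Since (b[9], b[10]) = (b[3], b[4]) = (12, 24) (two consecutive terms determine the rest), the sequence is eventually periodic: after a pre-period of length 2 it cycles with period 6.
For n ≥ 3, b[n] depends only on (n - 3) mod 6. (221 - 3) mod 6 = 2, so b[221] = b[5] = 4.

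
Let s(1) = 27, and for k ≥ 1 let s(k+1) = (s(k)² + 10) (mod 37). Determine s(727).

We have s(1) = 27; s(2) = 36; s(3) = 11; s(4) = 20; s(5) = 3; s(6) = 19; s(7) = 1; s(8) = 11.
Since s(8) = s(3) = 11, the sequence is eventually periodic: after a pre-period of length 2 it cycles with period 5.
For k ≥ 3, s(k) depends only on (k - 3) mod 5. (727 - 3) mod 5 = 4, so s(727) = s(7) = 1.

1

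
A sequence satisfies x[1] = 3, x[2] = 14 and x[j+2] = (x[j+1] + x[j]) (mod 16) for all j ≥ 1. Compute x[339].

Listing terms: x[1] = 3,  x[2] = 14,  x[3] = 1,  x[4] = 15,  x[5] = 0,  x[6] = 15,  x[7] = 15,  x[8] = 14,  x[9] = 13,  x[10] = 11,  x[11] = 8,  x[12] = 3,  x[13] = 11,  x[14] = 14,  x[15] = 9,  x[16] = 7,  x[17] = 0,  x[18] = 7,  x[19] = 7,  x[20] = 14,  x[21] = 5,  x[22] = 3,  x[23] = 8,  x[24] = 11,  x[25] = 3,  x[26] = 14.
Since (x[25], x[26]) = (x[1], x[2]) = (3, 14) (two consecutive terms determine the rest), the sequence is periodic with period 24.
(339 - 1) mod 24 = 2, so x[339] = x[3] = 1.

1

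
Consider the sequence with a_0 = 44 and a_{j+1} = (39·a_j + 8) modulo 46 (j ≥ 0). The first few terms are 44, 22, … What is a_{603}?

0

a_0 = 44, a_1 = 22, a_2 = 38, a_3 = 18, a_4 = 20, a_5 = 6, a_6 = 12, a_7 = 16, a_8 = 34, a_9 = 0, a_{10} = 8, a_{11} = 44.
The sequence repeats with period 11.
So a_{603} = a_{0 + ((603-0) mod 11)} = a_9 = 0.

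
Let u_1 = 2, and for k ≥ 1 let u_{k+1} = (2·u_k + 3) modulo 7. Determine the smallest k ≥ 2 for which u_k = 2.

u_1 = 2; u_2 = 0; u_3 = 3; u_4 = 2.
Since u_4 = u_1 = 2, the sequence is periodic with period 3.
The value 2 next appears (with k ≥ 2) at u_4.

4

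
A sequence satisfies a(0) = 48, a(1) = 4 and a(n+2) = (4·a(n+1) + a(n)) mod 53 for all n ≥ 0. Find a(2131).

We have a(0) = 48; a(1) = 4; a(2) = 11; a(3) = 48; a(4) = 44; a(5) = 12; a(6) = 39; a(7) = 9; a(8) = 22; a(9) = 44; a(10) = 39; a(11) = 41; a(12) = 44; a(13) = 5; a(14) = 11; a(15) = 49; a(16) = 48; a(17) = 29; a(18) = 5; a(19) = 49; a(20) = 42; a(21) = 5; a(22) = 9; a(23) = 41; a(24) = 14; a(25) = 44; a(26) = 31; a(27) = 9; a(28) = 14; a(29) = 12; a(30) = 9; a(31) = 48; a(32) = 42; a(33) = 4; a(34) = 5; a(35) = 24; a(36) = 48; a(37) = 4.
Since (a(36), a(37)) = (a(0), a(1)) = (48, 4) (two consecutive terms determine the rest), the sequence is periodic with period 36.
(2131 - 0) mod 36 = 7, so a(2131) = a(7) = 9.

9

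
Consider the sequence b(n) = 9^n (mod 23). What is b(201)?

b(1) = 9; b(2) = 12; b(3) = 16; b(4) = 6; b(5) = 8; b(6) = 3; b(7) = 4; b(8) = 13; b(9) = 2; b(10) = 18; b(11) = 1; b(12) = 9.
Since b(12) = b(1) = 9, the sequence is periodic with period 11.
So b(201) = b(1 + ((201-1) mod 11)) = b(3) = 16.

16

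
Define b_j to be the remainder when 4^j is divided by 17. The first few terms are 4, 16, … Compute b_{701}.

4

Computing terms: b_1 = 4, b_2 = 16, b_3 = 13, b_4 = 1, b_5 = 4.
Since b_5 = b_1 = 4, the sequence is periodic with period 4.
So b_{701} = b_{1 + ((701-1) mod 4)} = b_1 = 4.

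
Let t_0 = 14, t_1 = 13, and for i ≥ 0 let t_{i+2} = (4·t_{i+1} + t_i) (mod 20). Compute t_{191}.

Listing terms: t_0 = 14, t_1 = 13, t_2 = 6, t_3 = 17, t_4 = 14, t_5 = 13.
Since (t_4, t_5) = (t_0, t_1) = (14, 13) (two consecutive terms determine the rest), the sequence is periodic with period 4.
(191 - 0) mod 4 = 3, so t_{191} = t_3 = 17.

17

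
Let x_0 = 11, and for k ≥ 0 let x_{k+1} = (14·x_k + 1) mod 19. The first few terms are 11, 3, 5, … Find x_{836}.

15

x_0 = 11; x_1 = 3; x_2 = 5; x_3 = 14; x_4 = 7; x_5 = 4; x_6 = 0; x_7 = 1; x_8 = 15; x_9 = 2; x_{10} = 10; x_{11} = 8; x_{12} = 18; x_{13} = 6; x_{14} = 9; x_{15} = 13; x_{16} = 12; x_{17} = 17; x_{18} = 11.
The sequence repeats with period 18.
So x_{836} = x_{0 + ((836-0) mod 18)} = x_8 = 15.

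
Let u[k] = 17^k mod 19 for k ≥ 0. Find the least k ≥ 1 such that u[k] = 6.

5

Computing terms: u[0] = 1,  u[1] = 17,  u[2] = 4,  u[3] = 11,  u[4] = 16,  u[5] = 6,  u[6] = 7,  u[7] = 5,  u[8] = 9,  u[9] = 1.
The sequence repeats with period 9.
The value 6 first appears (with k ≥ 1) at u[5].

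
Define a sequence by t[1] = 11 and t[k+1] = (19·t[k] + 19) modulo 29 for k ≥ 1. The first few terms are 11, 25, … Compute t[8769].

16

Listing terms: t[1] = 11,  t[2] = 25,  t[3] = 1,  t[4] = 9,  t[5] = 16,  t[6] = 4,  t[7] = 8,  t[8] = 26,  t[9] = 20,  t[10] = 22,  t[11] = 2,  t[12] = 28,  t[13] = 0,  t[14] = 19,  t[15] = 3,  t[16] = 18,  t[17] = 13,  t[18] = 5,  t[19] = 27,  t[20] = 10,  t[21] = 6,  t[22] = 17,  t[23] = 23,  t[24] = 21,  t[25] = 12,  t[26] = 15,  t[27] = 14,  t[28] = 24,  t[29] = 11.
The sequence repeats with period 28.
(8769 - 1) mod 28 = 4, so t[8769] = t[5] = 16.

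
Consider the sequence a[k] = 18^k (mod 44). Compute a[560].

12

Listing terms: a[0] = 1, a[1] = 18, a[2] = 16, a[3] = 24, a[4] = 36, a[5] = 32, a[6] = 4, a[7] = 28, a[8] = 20, a[9] = 8, a[10] = 12, a[11] = 40, a[12] = 16.
Since a[12] = a[2] = 16, the sequence is eventually periodic: after a pre-period of length 2 it cycles with period 10.
For k ≥ 2, a[k] depends only on (k - 2) mod 10. (560 - 2) mod 10 = 8, so a[560] = a[10] = 12.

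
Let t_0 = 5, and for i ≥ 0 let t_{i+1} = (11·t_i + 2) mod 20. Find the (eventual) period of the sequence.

5

We have t_0 = 5, t_1 = 17, t_2 = 9, t_3 = 1, t_4 = 13, t_5 = 5.
The sequence repeats with period 5.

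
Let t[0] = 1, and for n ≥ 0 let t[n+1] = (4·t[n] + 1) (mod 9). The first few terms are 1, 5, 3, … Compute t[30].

We have t[0] = 1, t[1] = 5, t[2] = 3, t[3] = 4, t[4] = 8, t[5] = 6, t[6] = 7, t[7] = 2, t[8] = 0, t[9] = 1.
The sequence repeats with period 9.
So t[30] = t[0 + ((30-0) mod 9)] = t[3] = 4.

4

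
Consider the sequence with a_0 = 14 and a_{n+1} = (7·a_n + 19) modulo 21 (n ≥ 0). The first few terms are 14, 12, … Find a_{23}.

19

Listing terms: a_0 = 14; a_1 = 12; a_2 = 19; a_3 = 5; a_4 = 12.
Since a_4 = a_1 = 12, the sequence is eventually periodic: after a pre-period of length 1 it cycles with period 3.
For n ≥ 1, a_n depends only on (n - 1) mod 3. (23 - 1) mod 3 = 1, so a_{23} = a_2 = 19.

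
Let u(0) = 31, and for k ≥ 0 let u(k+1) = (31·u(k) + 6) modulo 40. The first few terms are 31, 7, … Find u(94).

u(0) = 31; u(1) = 7; u(2) = 23; u(3) = 39; u(4) = 15; u(5) = 31.
The sequence repeats with period 5.
(94 - 0) mod 5 = 4, so u(94) = u(4) = 15.

15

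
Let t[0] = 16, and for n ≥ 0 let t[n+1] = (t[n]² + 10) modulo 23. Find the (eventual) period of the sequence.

t[0] = 16,  t[1] = 13,  t[2] = 18,  t[3] = 12,  t[4] = 16.
The sequence repeats with period 4.

4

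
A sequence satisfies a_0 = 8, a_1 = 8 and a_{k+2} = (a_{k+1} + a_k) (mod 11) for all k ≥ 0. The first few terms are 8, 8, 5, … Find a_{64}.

7

a_0 = 8, a_1 = 8, a_2 = 5, a_3 = 2, a_4 = 7, a_5 = 9, a_6 = 5, a_7 = 3, a_8 = 8, a_9 = 0, a_{10} = 8, a_{11} = 8.
Since (a_{10}, a_{11}) = (a_0, a_1) = (8, 8) (two consecutive terms determine the rest), the sequence is periodic with period 10.
(64 - 0) mod 10 = 4, so a_{64} = a_4 = 7.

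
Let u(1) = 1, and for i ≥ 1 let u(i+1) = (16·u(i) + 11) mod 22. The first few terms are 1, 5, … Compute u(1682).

5

We have u(1) = 1,  u(2) = 5,  u(3) = 3,  u(4) = 15,  u(5) = 9,  u(6) = 1.
Since u(6) = u(1) = 1, the sequence is periodic with period 5.
(1682 - 1) mod 5 = 1, so u(1682) = u(2) = 5.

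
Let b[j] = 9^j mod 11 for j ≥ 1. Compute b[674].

5

b[1] = 9; b[2] = 4; b[3] = 3; b[4] = 5; b[5] = 1; b[6] = 9.
Since b[6] = b[1] = 9, the sequence is periodic with period 5.
So b[674] = b[1 + ((674-1) mod 5)] = b[4] = 5.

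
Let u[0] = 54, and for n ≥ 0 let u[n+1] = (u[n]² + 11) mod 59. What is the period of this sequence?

Listing terms: u[0] = 54; u[1] = 36; u[2] = 9; u[3] = 33; u[4] = 38; u[5] = 39; u[6] = 57; u[7] = 15; u[8] = 0; u[9] = 11; u[10] = 14; u[11] = 30; u[12] = 26; u[13] = 38.
Since u[13] = u[4] = 38, the sequence is eventually periodic: after a pre-period of length 4 it cycles with period 9.

9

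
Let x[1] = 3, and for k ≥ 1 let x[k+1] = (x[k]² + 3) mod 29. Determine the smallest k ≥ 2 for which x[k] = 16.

7

x[1] = 3; x[2] = 12; x[3] = 2; x[4] = 7; x[5] = 23; x[6] = 10; x[7] = 16; x[8] = 27; x[9] = 7.
Since x[9] = x[4] = 7, the sequence is eventually periodic: after a pre-period of length 3 it cycles with period 5.
The value 16 first appears (with k ≥ 2) at x[7].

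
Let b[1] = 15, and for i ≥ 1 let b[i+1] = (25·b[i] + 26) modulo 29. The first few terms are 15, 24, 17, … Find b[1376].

16

Computing terms: b[1] = 15; b[2] = 24; b[3] = 17; b[4] = 16; b[5] = 20; b[6] = 4; b[7] = 10; b[8] = 15.
Since b[8] = b[1] = 15, the sequence is periodic with period 7.
So b[1376] = b[1 + ((1376-1) mod 7)] = b[4] = 16.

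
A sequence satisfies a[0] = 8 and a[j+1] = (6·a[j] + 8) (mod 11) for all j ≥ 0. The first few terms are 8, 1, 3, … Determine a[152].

Computing terms: a[0] = 8, a[1] = 1, a[2] = 3, a[3] = 4, a[4] = 10, a[5] = 2, a[6] = 9, a[7] = 7, a[8] = 6, a[9] = 0, a[10] = 8.
Since a[10] = a[0] = 8, the sequence is periodic with period 10.
So a[152] = a[0 + ((152-0) mod 10)] = a[2] = 3.

3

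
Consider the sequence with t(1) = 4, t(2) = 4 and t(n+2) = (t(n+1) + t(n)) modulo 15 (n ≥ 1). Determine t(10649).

Listing terms: t(1) = 4, t(2) = 4, t(3) = 8, t(4) = 12, t(5) = 5, t(6) = 2, t(7) = 7, t(8) = 9, t(9) = 1, t(10) = 10, t(11) = 11, t(12) = 6, t(13) = 2, t(14) = 8, t(15) = 10, t(16) = 3, t(17) = 13, t(18) = 1, t(19) = 14, t(20) = 0, t(21) = 14, t(22) = 14, t(23) = 13, t(24) = 12, t(25) = 10, t(26) = 7, t(27) = 2, t(28) = 9, t(29) = 11, t(30) = 5, t(31) = 1, t(32) = 6, t(33) = 7, t(34) = 13, t(35) = 5, t(36) = 3, t(37) = 8, t(38) = 11, t(39) = 4, t(40) = 0, t(41) = 4, t(42) = 4.
The sequence repeats with period 40.
So t(10649) = t(1 + ((10649-1) mod 40)) = t(9) = 1.

1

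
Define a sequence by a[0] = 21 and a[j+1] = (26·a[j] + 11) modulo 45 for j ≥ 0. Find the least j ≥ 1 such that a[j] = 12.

6

We have a[0] = 21; a[1] = 17; a[2] = 3; a[3] = 44; a[4] = 30; a[5] = 26; a[6] = 12; a[7] = 8; a[8] = 39; a[9] = 35; a[10] = 21.
Since a[10] = a[0] = 21, the sequence is periodic with period 10.
The value 12 first appears (with j ≥ 1) at a[6].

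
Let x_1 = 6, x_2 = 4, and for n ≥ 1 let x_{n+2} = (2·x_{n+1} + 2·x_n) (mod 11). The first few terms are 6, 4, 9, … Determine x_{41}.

Listing terms: x_1 = 6, x_2 = 4, x_3 = 9, x_4 = 4, x_5 = 4, x_6 = 5, x_7 = 7, x_8 = 2, x_9 = 7, x_{10} = 7, x_{11} = 6, x_{12} = 4.
Since (x_{11}, x_{12}) = (x_1, x_2) = (6, 4) (two consecutive terms determine the rest), the sequence is periodic with period 10.
(41 - 1) mod 10 = 0, so x_{41} = x_1 = 6.

6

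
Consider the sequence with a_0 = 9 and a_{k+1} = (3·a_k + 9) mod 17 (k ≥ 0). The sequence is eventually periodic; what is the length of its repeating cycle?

16

We have a_0 = 9,  a_1 = 2,  a_2 = 15,  a_3 = 3,  a_4 = 1,  a_5 = 12,  a_6 = 11,  a_7 = 8,  a_8 = 16,  a_9 = 6,  a_{10} = 10,  a_{11} = 5,  a_{12} = 7,  a_{13} = 13,  a_{14} = 14,  a_{15} = 0,  a_{16} = 9.
The sequence repeats with period 16.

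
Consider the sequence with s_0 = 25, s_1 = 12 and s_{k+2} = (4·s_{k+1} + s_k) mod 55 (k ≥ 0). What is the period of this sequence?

s_0 = 25, s_1 = 12, s_2 = 18, s_3 = 29, s_4 = 24, s_5 = 15, s_6 = 29, s_7 = 21, s_8 = 3, s_9 = 33, s_{10} = 25, s_{11} = 23, s_{12} = 7, s_{13} = 51, s_{14} = 46, s_{15} = 15, s_{16} = 51, s_{17} = 54, s_{18} = 47, s_{19} = 22, s_{20} = 25, s_{21} = 12.
The sequence repeats with period 20.

20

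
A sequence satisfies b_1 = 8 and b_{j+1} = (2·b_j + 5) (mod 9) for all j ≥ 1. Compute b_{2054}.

3

Listing terms: b_1 = 8; b_2 = 3; b_3 = 2; b_4 = 0; b_5 = 5; b_6 = 6; b_7 = 8.
The sequence repeats with period 6.
(2054 - 1) mod 6 = 1, so b_{2054} = b_2 = 3.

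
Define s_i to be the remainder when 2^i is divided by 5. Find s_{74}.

4

Listing terms: s_0 = 1, s_1 = 2, s_2 = 4, s_3 = 3, s_4 = 1.
Since s_4 = s_0 = 1, the sequence is periodic with period 4.
(74 - 0) mod 4 = 2, so s_{74} = s_2 = 4.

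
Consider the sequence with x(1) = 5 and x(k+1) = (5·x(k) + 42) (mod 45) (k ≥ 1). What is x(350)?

22

Listing terms: x(1) = 5, x(2) = 22, x(3) = 17, x(4) = 37, x(5) = 2, x(6) = 7, x(7) = 32, x(8) = 22.
Since x(8) = x(2) = 22, the sequence is eventually periodic: after a pre-period of length 1 it cycles with period 6.
For k ≥ 2, x(k) depends only on (k - 2) mod 6. (350 - 2) mod 6 = 0, so x(350) = x(2) = 22.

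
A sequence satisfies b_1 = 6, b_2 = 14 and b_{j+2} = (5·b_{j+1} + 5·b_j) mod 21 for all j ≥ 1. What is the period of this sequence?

Listing terms: b_1 = 6; b_2 = 14; b_3 = 16; b_4 = 3; b_5 = 11; b_6 = 7; b_7 = 6; b_8 = 2; b_9 = 19; b_{10} = 0; b_{11} = 11; b_{12} = 13; b_{13} = 15; b_{14} = 14; b_{15} = 19; b_{16} = 18; b_{17} = 17; b_{18} = 7; b_{19} = 15; b_{20} = 5; b_{21} = 16; b_{22} = 0; b_{23} = 17; b_{24} = 1; b_{25} = 6; b_{26} = 14.
The sequence repeats with period 24.

24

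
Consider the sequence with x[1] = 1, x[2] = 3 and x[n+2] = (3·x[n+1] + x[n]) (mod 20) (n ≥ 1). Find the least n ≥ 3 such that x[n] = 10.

3

We have x[1] = 1; x[2] = 3; x[3] = 10; x[4] = 13; x[5] = 9; x[6] = 0; x[7] = 9; x[8] = 7; x[9] = 10; x[10] = 17; x[11] = 1; x[12] = 0; x[13] = 1; x[14] = 3.
The sequence repeats with period 12.
The value 10 first appears (with n ≥ 3) at x[3].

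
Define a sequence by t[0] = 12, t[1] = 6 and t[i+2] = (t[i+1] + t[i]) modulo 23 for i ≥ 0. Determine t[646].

5

Listing terms: t[0] = 12,  t[1] = 6,  t[2] = 18,  t[3] = 1,  t[4] = 19,  t[5] = 20,  t[6] = 16,  t[7] = 13,  t[8] = 6,  t[9] = 19,  t[10] = 2,  t[11] = 21,  t[12] = 0,  t[13] = 21,  t[14] = 21,  t[15] = 19,  t[16] = 17,  t[17] = 13,  t[18] = 7,  t[19] = 20,  t[20] = 4,  t[21] = 1,  t[22] = 5,  t[23] = 6,  t[24] = 11,  t[25] = 17,  t[26] = 5,  t[27] = 22,  t[28] = 4,  t[29] = 3,  t[30] = 7,  t[31] = 10,  t[32] = 17,  t[33] = 4,  t[34] = 21,  t[35] = 2,  t[36] = 0,  t[37] = 2,  t[38] = 2,  t[39] = 4,  t[40] = 6,  t[41] = 10,  t[42] = 16,  t[43] = 3,  t[44] = 19,  t[45] = 22,  t[46] = 18,  t[47] = 17,  t[48] = 12,  t[49] = 6.
Since (t[48], t[49]) = (t[0], t[1]) = (12, 6) (two consecutive terms determine the rest), the sequence is periodic with period 48.
(646 - 0) mod 48 = 22, so t[646] = t[22] = 5.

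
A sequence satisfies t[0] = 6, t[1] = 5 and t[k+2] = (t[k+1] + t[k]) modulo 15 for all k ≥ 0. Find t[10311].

5

Listing terms: t[0] = 6, t[1] = 5, t[2] = 11, t[3] = 1, t[4] = 12, t[5] = 13, t[6] = 10, t[7] = 8, t[8] = 3, t[9] = 11, t[10] = 14, t[11] = 10, t[12] = 9, t[13] = 4, t[14] = 13, t[15] = 2, t[16] = 0, t[17] = 2, t[18] = 2, t[19] = 4, t[20] = 6, t[21] = 10, t[22] = 1, t[23] = 11, t[24] = 12, t[25] = 8, t[26] = 5, t[27] = 13, t[28] = 3, t[29] = 1, t[30] = 4, t[31] = 5, t[32] = 9, t[33] = 14, t[34] = 8, t[35] = 7, t[36] = 0, t[37] = 7, t[38] = 7, t[39] = 14, t[40] = 6, t[41] = 5.
The sequence repeats with period 40.
(10311 - 0) mod 40 = 31, so t[10311] = t[31] = 5.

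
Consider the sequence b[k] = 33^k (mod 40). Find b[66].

Computing terms: b[0] = 1; b[1] = 33; b[2] = 9; b[3] = 17; b[4] = 1.
The sequence repeats with period 4.
So b[66] = b[0 + ((66-0) mod 4)] = b[2] = 9.

9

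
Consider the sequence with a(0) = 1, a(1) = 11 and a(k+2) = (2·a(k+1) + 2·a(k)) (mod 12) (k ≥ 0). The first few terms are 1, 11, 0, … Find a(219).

4

We have a(0) = 1,  a(1) = 11,  a(2) = 0,  a(3) = 10,  a(4) = 8,  a(5) = 0,  a(6) = 4,  a(7) = 8,  a(8) = 0.
Since (a(7), a(8)) = (a(4), a(5)) = (8, 0) (two consecutive terms determine the rest), the sequence is eventually periodic: after a pre-period of length 4 it cycles with period 3.
For k ≥ 4, a(k) depends only on (k - 4) mod 3. (219 - 4) mod 3 = 2, so a(219) = a(6) = 4.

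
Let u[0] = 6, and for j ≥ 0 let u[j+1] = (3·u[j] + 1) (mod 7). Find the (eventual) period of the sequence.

u[0] = 6,  u[1] = 5,  u[2] = 2,  u[3] = 0,  u[4] = 1,  u[5] = 4,  u[6] = 6.
The sequence repeats with period 6.

6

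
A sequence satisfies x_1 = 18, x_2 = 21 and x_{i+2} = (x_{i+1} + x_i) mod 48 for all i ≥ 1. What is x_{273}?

We have x_1 = 18, x_2 = 21, x_3 = 39, x_4 = 12, x_5 = 3, x_6 = 15, x_7 = 18, x_8 = 33, x_9 = 3, x_{10} = 36, x_{11} = 39, x_{12} = 27, x_{13} = 18, x_{14} = 45, x_{15} = 15, x_{16} = 12, x_{17} = 27, x_{18} = 39, x_{19} = 18, x_{20} = 9, x_{21} = 27, x_{22} = 36, x_{23} = 15, x_{24} = 3, x_{25} = 18, x_{26} = 21.
The sequence repeats with period 24.
So x_{273} = x_{1 + ((273-1) mod 24)} = x_9 = 3.

3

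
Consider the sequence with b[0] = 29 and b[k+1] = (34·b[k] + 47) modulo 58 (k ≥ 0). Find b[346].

Listing terms: b[0] = 29,  b[1] = 47,  b[2] = 21,  b[3] = 7,  b[4] = 53,  b[5] = 51,  b[6] = 41,  b[7] = 49,  b[8] = 31,  b[9] = 57,  b[10] = 13,  b[11] = 25,  b[12] = 27,  b[13] = 37,  b[14] = 29.
Since b[14] = b[0] = 29, the sequence is periodic with period 14.
So b[346] = b[0 + ((346-0) mod 14)] = b[10] = 13.

13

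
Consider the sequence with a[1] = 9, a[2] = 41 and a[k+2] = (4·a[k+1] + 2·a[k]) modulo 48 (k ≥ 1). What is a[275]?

16

a[1] = 9, a[2] = 41, a[3] = 38, a[4] = 42, a[5] = 4, a[6] = 4, a[7] = 24, a[8] = 8, a[9] = 32, a[10] = 0, a[11] = 16, a[12] = 16, a[13] = 0, a[14] = 32, a[15] = 32, a[16] = 0.
Since (a[15], a[16]) = (a[9], a[10]) = (32, 0) (two consecutive terms determine the rest), the sequence is eventually periodic: after a pre-period of length 8 it cycles with period 6.
For k ≥ 9, a[k] depends only on (k - 9) mod 6. (275 - 9) mod 6 = 2, so a[275] = a[11] = 16.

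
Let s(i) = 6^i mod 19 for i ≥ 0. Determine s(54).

1

Computing terms: s(0) = 1; s(1) = 6; s(2) = 17; s(3) = 7; s(4) = 4; s(5) = 5; s(6) = 11; s(7) = 9; s(8) = 16; s(9) = 1.
Since s(9) = s(0) = 1, the sequence is periodic with period 9.
So s(54) = s(0 + ((54-0) mod 9)) = s(0) = 1.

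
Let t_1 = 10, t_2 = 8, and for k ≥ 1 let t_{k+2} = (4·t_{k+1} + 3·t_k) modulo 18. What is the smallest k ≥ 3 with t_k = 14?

We have t_1 = 10,  t_2 = 8,  t_3 = 8,  t_4 = 2,  t_5 = 14,  t_6 = 8,  t_7 = 2.
Since (t_6, t_7) = (t_3, t_4) = (8, 2) (two consecutive terms determine the rest), the sequence is eventually periodic: after a pre-period of length 2 it cycles with period 3.
The value 14 first appears (with k ≥ 3) at t_5.

5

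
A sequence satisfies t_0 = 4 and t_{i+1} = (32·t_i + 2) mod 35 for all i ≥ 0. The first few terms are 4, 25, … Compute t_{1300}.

4

Listing terms: t_0 = 4; t_1 = 25; t_2 = 32; t_3 = 11; t_4 = 4.
Since t_4 = t_0 = 4, the sequence is periodic with period 4.
(1300 - 0) mod 4 = 0, so t_{1300} = t_0 = 4.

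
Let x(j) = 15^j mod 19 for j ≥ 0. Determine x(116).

We have x(0) = 1, x(1) = 15, x(2) = 16, x(3) = 12, x(4) = 9, x(5) = 2, x(6) = 11, x(7) = 13, x(8) = 5, x(9) = 18, x(10) = 4, x(11) = 3, x(12) = 7, x(13) = 10, x(14) = 17, x(15) = 8, x(16) = 6, x(17) = 14, x(18) = 1.
Since x(18) = x(0) = 1, the sequence is periodic with period 18.
(116 - 0) mod 18 = 8, so x(116) = x(8) = 5.

5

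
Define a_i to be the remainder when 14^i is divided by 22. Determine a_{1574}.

4

Computing terms: a_0 = 1; a_1 = 14; a_2 = 20; a_3 = 16; a_4 = 4; a_5 = 12; a_6 = 14.
Since a_6 = a_1 = 14, the sequence is eventually periodic: after a pre-period of length 1 it cycles with period 5.
For i ≥ 1, a_i depends only on (i - 1) mod 5. (1574 - 1) mod 5 = 3, so a_{1574} = a_4 = 4.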